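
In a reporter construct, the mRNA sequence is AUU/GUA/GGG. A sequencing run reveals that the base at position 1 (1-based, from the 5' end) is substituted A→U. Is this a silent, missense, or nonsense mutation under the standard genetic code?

missense

Position 1 falls in codon 1: AUU → Ile.
After the substitution the codon is UUU → Phe.
Ile ≠ Phe, so this is a missense mutation.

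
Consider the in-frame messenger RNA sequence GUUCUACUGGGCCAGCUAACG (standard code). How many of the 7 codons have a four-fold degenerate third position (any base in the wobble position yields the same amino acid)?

6

Codon 1 GUU (Val): third position 4-fold.
Codon 2 CUA (Leu): third position 4-fold.
Codon 3 CUG (Leu): third position 4-fold.
Codon 4 GGC (Gly): third position 4-fold.
Codon 5 CAG (Gln): third position 2-fold.
Codon 6 CUA (Leu): third position 4-fold.
Codon 7 ACG (Thr): third position 4-fold.
Four-fold degenerate third positions: 6.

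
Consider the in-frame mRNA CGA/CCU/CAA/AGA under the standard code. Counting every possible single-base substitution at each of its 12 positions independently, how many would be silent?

10

Codon 1 (CGA, Arg): 4 synonymous substitutions.
Codon 2 (CCU, Pro): 3 synonymous substitutions.
Codon 3 (CAA, Gln): 1 synonymous substitution.
Codon 4 (AGA, Arg): 2 synonymous substitutions.
Total: 4 + 3 + 1 + 2 = 10.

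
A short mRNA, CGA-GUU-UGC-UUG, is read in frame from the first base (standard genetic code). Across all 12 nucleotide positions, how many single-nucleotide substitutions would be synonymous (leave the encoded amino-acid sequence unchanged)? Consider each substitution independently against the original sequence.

10

Codon 1 (CGA, Arg): 4 synonymous substitutions.
Codon 2 (GUU, Val): 3 synonymous substitutions.
Codon 3 (UGC, Cys): 1 synonymous substitution.
Codon 4 (UUG, Leu): 2 synonymous substitutions.
Total: 4 + 3 + 1 + 2 = 10.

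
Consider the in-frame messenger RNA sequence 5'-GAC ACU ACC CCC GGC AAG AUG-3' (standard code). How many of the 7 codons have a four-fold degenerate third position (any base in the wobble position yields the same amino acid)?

Codon 1 GAC (Asp): third position 2-fold.
Codon 2 ACU (Thr): third position 4-fold.
Codon 3 ACC (Thr): third position 4-fold.
Codon 4 CCC (Pro): third position 4-fold.
Codon 5 GGC (Gly): third position 4-fold.
Codon 6 AAG (Lys): third position 2-fold.
Codon 7 AUG (Met): third position 1-fold.
Four-fold degenerate third positions: 4.

4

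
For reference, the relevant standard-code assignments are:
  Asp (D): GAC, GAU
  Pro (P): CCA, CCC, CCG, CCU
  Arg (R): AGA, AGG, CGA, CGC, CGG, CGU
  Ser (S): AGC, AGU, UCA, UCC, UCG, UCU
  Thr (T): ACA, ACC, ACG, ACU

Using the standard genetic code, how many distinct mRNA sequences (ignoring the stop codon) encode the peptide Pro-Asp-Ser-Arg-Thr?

1152

Pro: 4 codons.
Asp: 2 codons.
Ser: 6 codons.
Arg: 6 codons.
Thr: 4 codons.
4 × 2 × 6 × 6 × 4 = 1152.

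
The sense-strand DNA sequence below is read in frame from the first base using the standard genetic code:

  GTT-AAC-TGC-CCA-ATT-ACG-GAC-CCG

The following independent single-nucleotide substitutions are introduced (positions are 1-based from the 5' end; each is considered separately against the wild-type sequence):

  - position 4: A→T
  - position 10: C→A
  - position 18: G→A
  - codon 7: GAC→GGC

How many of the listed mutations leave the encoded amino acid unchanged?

Codon 2: AAC (Asn) → TAC (Tyr) — missense.
Codon 4: CCA (Pro) → ACA (Thr) — missense.
Codon 6: ACG (Thr) → ACA (Thr) — synonymous.
Codon 7: GAC (Asp) → GGC (Gly) — missense.
Synonymous: 1 of 4.

1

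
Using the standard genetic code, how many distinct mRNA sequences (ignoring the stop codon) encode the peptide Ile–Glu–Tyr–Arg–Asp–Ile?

432

Ile: 3 codons.
Glu: 2 codons.
Tyr: 2 codons.
Arg: 6 codons.
Asp: 2 codons.
Ile: 3 codons.
3 × 2 × 2 × 6 × 2 × 3 = 432.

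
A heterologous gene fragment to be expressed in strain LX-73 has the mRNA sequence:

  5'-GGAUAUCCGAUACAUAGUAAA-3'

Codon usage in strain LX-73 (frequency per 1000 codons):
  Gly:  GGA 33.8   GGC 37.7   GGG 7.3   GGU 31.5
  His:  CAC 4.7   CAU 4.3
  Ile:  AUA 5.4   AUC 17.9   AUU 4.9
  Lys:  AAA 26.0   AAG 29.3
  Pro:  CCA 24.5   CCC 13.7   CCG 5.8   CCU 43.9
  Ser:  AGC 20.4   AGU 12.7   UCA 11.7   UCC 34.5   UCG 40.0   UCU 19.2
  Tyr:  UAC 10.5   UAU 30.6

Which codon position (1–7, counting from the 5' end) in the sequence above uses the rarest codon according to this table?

Codon 1 GGA (Gly): 33.8 per 1000.
Codon 2 UAU (Tyr): 30.6 per 1000.
Codon 3 CCG (Pro): 5.8 per 1000.
Codon 4 AUA (Ile): 5.4 per 1000.
Codon 5 CAU (His): 4.3 per 1000.
Codon 6 AGU (Ser): 12.7 per 1000.
Codon 7 AAA (Lys): 26.0 per 1000.
Lowest frequency is 4.3 at codon 5.

5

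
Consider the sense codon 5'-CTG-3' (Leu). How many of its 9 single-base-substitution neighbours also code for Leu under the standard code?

4

Position 1: TTG → 1 synonymous.
Position 2: none → 0 synonymous.
Position 3: CTT, CTC, CTA → 3 synonymous.
Total: 1 + 0 + 3 = 4.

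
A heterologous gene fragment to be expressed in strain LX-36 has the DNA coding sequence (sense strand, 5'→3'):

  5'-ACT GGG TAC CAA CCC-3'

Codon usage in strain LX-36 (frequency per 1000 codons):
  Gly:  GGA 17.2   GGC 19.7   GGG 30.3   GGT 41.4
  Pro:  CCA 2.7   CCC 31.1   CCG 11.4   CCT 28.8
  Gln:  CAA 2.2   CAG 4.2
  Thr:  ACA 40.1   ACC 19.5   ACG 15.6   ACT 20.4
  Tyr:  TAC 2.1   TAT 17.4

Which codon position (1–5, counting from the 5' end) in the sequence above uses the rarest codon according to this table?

Codon 1 ACT (Thr): 20.4 per 1000.
Codon 2 GGG (Gly): 30.3 per 1000.
Codon 3 TAC (Tyr): 2.1 per 1000.
Codon 4 CAA (Gln): 2.2 per 1000.
Codon 5 CCC (Pro): 31.1 per 1000.
Lowest frequency is 2.1 at codon 3.

3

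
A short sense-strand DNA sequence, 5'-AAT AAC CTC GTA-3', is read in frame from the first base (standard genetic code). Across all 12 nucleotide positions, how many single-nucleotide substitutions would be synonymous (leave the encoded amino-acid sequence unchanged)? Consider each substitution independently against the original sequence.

8

Codon 1 (AAT, Asn): 1 synonymous substitution.
Codon 2 (AAC, Asn): 1 synonymous substitution.
Codon 3 (CTC, Leu): 3 synonymous substitutions.
Codon 4 (GTA, Val): 3 synonymous substitutions.
Total: 1 + 1 + 3 + 3 = 8.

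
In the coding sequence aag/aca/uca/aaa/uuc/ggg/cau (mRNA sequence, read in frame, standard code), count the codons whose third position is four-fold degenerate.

3

Codon 1 AAG (Lys): third position 2-fold.
Codon 2 ACA (Thr): third position 4-fold.
Codon 3 UCA (Ser): third position 4-fold.
Codon 4 AAA (Lys): third position 2-fold.
Codon 5 UUC (Phe): third position 2-fold.
Codon 6 GGG (Gly): third position 4-fold.
Codon 7 CAU (His): third position 2-fold.
Four-fold degenerate third positions: 3.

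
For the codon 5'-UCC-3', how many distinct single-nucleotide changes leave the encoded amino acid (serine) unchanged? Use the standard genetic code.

3

Position 1: none → 0 synonymous.
Position 2: none → 0 synonymous.
Position 3: UCU, UCA, UCG → 3 synonymous.
Total: 0 + 0 + 3 = 3.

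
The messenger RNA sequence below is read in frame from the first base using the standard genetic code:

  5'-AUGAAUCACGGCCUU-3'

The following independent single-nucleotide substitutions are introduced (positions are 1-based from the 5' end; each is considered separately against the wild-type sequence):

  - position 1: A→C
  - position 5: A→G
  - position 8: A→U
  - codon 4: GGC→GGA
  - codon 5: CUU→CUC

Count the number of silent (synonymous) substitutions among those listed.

2

Codon 1: AUG (Met) → CUG (Leu) — missense.
Codon 2: AAU (Asn) → AGU (Ser) — missense.
Codon 3: CAC (His) → CUC (Leu) — missense.
Codon 4: GGC (Gly) → GGA (Gly) — synonymous.
Codon 5: CUU (Leu) → CUC (Leu) — synonymous.
Synonymous: 2 of 5.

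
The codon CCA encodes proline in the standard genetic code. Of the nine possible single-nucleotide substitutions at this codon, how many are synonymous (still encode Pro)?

Position 1: none → 0 synonymous.
Position 2: none → 0 synonymous.
Position 3: CCU, CCC, CCG → 3 synonymous.
Total: 0 + 0 + 3 = 3.

3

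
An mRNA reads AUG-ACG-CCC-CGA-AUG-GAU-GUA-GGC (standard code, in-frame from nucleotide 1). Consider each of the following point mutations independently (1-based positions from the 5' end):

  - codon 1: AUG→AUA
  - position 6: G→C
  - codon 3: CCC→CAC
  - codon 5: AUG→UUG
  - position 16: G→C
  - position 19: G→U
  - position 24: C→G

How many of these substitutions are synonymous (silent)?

2

Codon 1: AUG (Met) → AUA (Ile) — missense.
Codon 2: ACG (Thr) → ACC (Thr) — synonymous.
Codon 3: CCC (Pro) → CAC (His) — missense.
Codon 5: AUG (Met) → UUG (Leu) — missense.
Codon 6: GAU (Asp) → CAU (His) — missense.
Codon 7: GUA (Val) → UUA (Leu) — missense.
Codon 8: GGC (Gly) → GGG (Gly) — synonymous.
Synonymous: 2 of 7.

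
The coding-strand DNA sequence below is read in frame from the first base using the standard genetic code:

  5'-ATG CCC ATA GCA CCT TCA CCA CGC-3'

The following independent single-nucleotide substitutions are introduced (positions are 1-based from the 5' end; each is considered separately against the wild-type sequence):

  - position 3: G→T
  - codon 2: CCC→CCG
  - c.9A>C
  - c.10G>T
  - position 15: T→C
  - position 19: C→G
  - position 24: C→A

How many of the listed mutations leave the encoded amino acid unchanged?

4

Codon 1: ATG (Met) → ATT (Ile) — missense.
Codon 2: CCC (Pro) → CCG (Pro) — synonymous.
Codon 3: ATA (Ile) → ATC (Ile) — synonymous.
Codon 4: GCA (Ala) → TCA (Ser) — missense.
Codon 5: CCT (Pro) → CCC (Pro) — synonymous.
Codon 7: CCA (Pro) → GCA (Ala) — missense.
Codon 8: CGC (Arg) → CGA (Arg) — synonymous.
Synonymous: 4 of 7.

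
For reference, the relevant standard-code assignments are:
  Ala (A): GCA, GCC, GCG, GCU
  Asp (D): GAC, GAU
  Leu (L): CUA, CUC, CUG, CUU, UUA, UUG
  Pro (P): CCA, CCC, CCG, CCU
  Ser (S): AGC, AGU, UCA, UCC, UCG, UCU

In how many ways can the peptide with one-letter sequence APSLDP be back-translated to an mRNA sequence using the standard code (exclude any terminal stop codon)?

4608

Ala: 4 codons.
Pro: 4 codons.
Ser: 6 codons.
Leu: 6 codons.
Asp: 2 codons.
Pro: 4 codons.
4 × 4 × 6 × 6 × 2 × 4 = 4608.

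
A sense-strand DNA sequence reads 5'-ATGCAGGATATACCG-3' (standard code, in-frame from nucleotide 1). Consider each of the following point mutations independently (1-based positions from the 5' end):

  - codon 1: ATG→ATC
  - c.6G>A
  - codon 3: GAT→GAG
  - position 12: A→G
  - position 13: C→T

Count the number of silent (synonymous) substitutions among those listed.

Codon 1: ATG (Met) → ATC (Ile) — missense.
Codon 2: CAG (Gln) → CAA (Gln) — synonymous.
Codon 3: GAT (Asp) → GAG (Glu) — missense.
Codon 4: ATA (Ile) → ATG (Met) — missense.
Codon 5: CCG (Pro) → TCG (Ser) — missense.
Synonymous: 1 of 5.

1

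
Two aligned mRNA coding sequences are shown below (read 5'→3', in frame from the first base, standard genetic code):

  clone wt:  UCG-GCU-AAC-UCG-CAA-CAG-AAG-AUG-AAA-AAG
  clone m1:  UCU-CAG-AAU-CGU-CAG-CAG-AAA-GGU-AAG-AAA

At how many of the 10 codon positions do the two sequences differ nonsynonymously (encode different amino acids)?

Codon 1: UCG Ser / UCU Ser — synonymous.
Codon 2: GCU Ala / CAG Gln — nonsynonymous.
Codon 3: AAC Asn / AAU Asn — synonymous.
Codon 4: UCG Ser / CGU Arg — nonsynonymous.
Codon 5: CAA Gln / CAG Gln — synonymous.
Codon 6: CAG Gln / CAG Gln — identical.
Codon 7: AAG Lys / AAA Lys — synonymous.
Codon 8: AUG Met / GGU Gly — nonsynonymous.
Codon 9: AAA Lys / AAG Lys — synonymous.
Codon 10: AAG Lys / AAA Lys — synonymous.
Nonsynonymous differences: 3.

3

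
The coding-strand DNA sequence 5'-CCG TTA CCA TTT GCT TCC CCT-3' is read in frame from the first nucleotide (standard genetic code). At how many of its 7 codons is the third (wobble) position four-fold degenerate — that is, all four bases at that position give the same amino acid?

Codon 1 CCG (Pro): third position 4-fold.
Codon 2 TTA (Leu): third position 2-fold.
Codon 3 CCA (Pro): third position 4-fold.
Codon 4 TTT (Phe): third position 2-fold.
Codon 5 GCT (Ala): third position 4-fold.
Codon 6 TCC (Ser): third position 4-fold.
Codon 7 CCT (Pro): third position 4-fold.
Four-fold degenerate third positions: 5.

5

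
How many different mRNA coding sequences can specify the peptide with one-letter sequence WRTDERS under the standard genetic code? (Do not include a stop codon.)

Trp: 1 codon.
Arg: 6 codons.
Thr: 4 codons.
Asp: 2 codons.
Glu: 2 codons.
Arg: 6 codons.
Ser: 6 codons.
1 × 6 × 4 × 2 × 2 × 6 × 6 = 3456.

3456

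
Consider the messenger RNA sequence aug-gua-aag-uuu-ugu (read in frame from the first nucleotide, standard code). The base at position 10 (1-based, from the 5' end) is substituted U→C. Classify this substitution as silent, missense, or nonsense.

Position 10 falls in codon 4: UUU → Phe.
After the substitution the codon is CUU → Leu.
Phe ≠ Leu, so this is a missense mutation.

missense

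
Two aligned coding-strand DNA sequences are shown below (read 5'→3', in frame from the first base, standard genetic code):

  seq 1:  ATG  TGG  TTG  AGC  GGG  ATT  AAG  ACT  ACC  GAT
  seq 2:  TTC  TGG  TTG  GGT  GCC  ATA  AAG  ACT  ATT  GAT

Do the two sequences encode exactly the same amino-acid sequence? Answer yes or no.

no

Codon 1: ATG Met / TTC Phe — nonsynonymous.
Codon 2: TGG Trp / TGG Trp — identical.
Codon 3: TTG Leu / TTG Leu — identical.
Codon 4: AGC Ser / GGT Gly — nonsynonymous.
Codon 5: GGG Gly / GCC Ala — nonsynonymous.
Codon 6: ATT Ile / ATA Ile — synonymous.
Codon 7: AAG Lys / AAG Lys — identical.
Codon 8: ACT Thr / ACT Thr — identical.
Codon 9: ACC Thr / ATT Ile — nonsynonymous.
Codon 10: GAT Asp / GAT Asp — identical.
Nonsynonymous differences: 4 → different protein.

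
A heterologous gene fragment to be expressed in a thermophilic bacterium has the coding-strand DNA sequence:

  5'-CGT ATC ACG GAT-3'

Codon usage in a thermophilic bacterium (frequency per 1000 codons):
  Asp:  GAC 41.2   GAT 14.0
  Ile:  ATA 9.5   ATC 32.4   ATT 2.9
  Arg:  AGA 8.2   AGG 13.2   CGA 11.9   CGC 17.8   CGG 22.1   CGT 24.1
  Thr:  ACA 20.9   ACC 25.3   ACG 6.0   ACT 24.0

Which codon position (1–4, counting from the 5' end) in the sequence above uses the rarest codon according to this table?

Codon 1 CGT (Arg): 24.1 per 1000.
Codon 2 ATC (Ile): 32.4 per 1000.
Codon 3 ACG (Thr): 6.0 per 1000.
Codon 4 GAT (Asp): 14.0 per 1000.
Lowest frequency is 6.0 at codon 3.

3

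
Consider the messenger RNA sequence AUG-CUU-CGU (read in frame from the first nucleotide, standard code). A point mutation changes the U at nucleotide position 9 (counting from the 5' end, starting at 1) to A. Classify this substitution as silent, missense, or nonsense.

silent

Position 9 falls in codon 3: CGU → Arg.
After the substitution the codon is CGA → Arg.
Both encode Arg, so the change is synonymous.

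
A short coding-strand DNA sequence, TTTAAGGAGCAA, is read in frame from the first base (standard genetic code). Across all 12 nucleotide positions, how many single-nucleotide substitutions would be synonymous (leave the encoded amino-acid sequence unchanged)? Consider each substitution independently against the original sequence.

4

Codon 1 (TTT, Phe): 1 synonymous substitution.
Codon 2 (AAG, Lys): 1 synonymous substitution.
Codon 3 (GAG, Glu): 1 synonymous substitution.
Codon 4 (CAA, Gln): 1 synonymous substitution.
Total: 1 + 1 + 1 + 1 = 4.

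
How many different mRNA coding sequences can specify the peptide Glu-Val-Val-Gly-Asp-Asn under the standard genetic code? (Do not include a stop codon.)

512

Glu: 2 codons.
Val: 4 codons.
Val: 4 codons.
Gly: 4 codons.
Asp: 2 codons.
Asn: 2 codons.
2 × 4 × 4 × 4 × 2 × 2 = 512.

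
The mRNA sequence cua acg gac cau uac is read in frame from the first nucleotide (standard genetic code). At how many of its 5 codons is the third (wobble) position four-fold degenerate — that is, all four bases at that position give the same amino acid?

2

Codon 1 CUA (Leu): third position 4-fold.
Codon 2 ACG (Thr): third position 4-fold.
Codon 3 GAC (Asp): third position 2-fold.
Codon 4 CAU (His): third position 2-fold.
Codon 5 UAC (Tyr): third position 2-fold.
Four-fold degenerate third positions: 2.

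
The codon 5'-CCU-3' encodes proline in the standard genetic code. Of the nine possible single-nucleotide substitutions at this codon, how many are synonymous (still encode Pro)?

Position 1: none → 0 synonymous.
Position 2: none → 0 synonymous.
Position 3: CCC, CCA, CCG → 3 synonymous.
Total: 0 + 0 + 3 = 3.

3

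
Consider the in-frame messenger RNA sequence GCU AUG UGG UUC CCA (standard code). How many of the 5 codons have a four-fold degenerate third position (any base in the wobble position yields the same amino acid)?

2

Codon 1 GCU (Ala): third position 4-fold.
Codon 2 AUG (Met): third position 1-fold.
Codon 3 UGG (Trp): third position 1-fold.
Codon 4 UUC (Phe): third position 2-fold.
Codon 5 CCA (Pro): third position 4-fold.
Four-fold degenerate third positions: 2.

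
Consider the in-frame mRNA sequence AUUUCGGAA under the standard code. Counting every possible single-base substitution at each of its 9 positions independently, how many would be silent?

6

Codon 1 (AUU, Ile): 2 synonymous substitutions.
Codon 2 (UCG, Ser): 3 synonymous substitutions.
Codon 3 (GAA, Glu): 1 synonymous substitution.
Total: 2 + 3 + 1 = 6.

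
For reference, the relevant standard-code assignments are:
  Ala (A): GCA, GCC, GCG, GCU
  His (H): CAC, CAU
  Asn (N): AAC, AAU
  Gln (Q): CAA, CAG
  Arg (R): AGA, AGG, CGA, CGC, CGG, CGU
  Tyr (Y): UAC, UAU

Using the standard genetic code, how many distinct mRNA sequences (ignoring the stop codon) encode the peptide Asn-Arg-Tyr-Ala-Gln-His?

384

Asn: 2 codons.
Arg: 6 codons.
Tyr: 2 codons.
Ala: 4 codons.
Gln: 2 codons.
His: 2 codons.
2 × 6 × 2 × 4 × 2 × 2 = 384.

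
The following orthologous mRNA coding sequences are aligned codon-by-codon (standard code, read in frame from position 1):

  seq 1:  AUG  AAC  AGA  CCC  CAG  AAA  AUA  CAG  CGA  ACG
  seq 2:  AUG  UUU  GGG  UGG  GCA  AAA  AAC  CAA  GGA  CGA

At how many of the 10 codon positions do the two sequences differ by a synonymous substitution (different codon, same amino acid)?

Codon 1: AUG Met / AUG Met — identical.
Codon 2: AAC Asn / UUU Phe — nonsynonymous.
Codon 3: AGA Arg / GGG Gly — nonsynonymous.
Codon 4: CCC Pro / UGG Trp — nonsynonymous.
Codon 5: CAG Gln / GCA Ala — nonsynonymous.
Codon 6: AAA Lys / AAA Lys — identical.
Codon 7: AUA Ile / AAC Asn — nonsynonymous.
Codon 8: CAG Gln / CAA Gln — synonymous.
Codon 9: CGA Arg / GGA Gly — nonsynonymous.
Codon 10: ACG Thr / CGA Arg — nonsynonymous.
Synonymous differences: 1.

1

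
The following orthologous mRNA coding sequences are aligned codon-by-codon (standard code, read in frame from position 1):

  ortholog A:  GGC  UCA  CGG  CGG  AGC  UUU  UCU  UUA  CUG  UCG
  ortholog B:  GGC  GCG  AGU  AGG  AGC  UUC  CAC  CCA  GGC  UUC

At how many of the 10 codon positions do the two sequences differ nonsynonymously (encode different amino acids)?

Codon 1: GGC Gly / GGC Gly — identical.
Codon 2: UCA Ser / GCG Ala — nonsynonymous.
Codon 3: CGG Arg / AGU Ser — nonsynonymous.
Codon 4: CGG Arg / AGG Arg — synonymous.
Codon 5: AGC Ser / AGC Ser — identical.
Codon 6: UUU Phe / UUC Phe — synonymous.
Codon 7: UCU Ser / CAC His — nonsynonymous.
Codon 8: UUA Leu / CCA Pro — nonsynonymous.
Codon 9: CUG Leu / GGC Gly — nonsynonymous.
Codon 10: UCG Ser / UUC Phe — nonsynonymous.
Nonsynonymous differences: 6.

6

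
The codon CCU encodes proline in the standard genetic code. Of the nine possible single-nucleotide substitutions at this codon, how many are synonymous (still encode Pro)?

3

Position 1: none → 0 synonymous.
Position 2: none → 0 synonymous.
Position 3: CCC, CCA, CCG → 3 synonymous.
Total: 0 + 0 + 3 = 3.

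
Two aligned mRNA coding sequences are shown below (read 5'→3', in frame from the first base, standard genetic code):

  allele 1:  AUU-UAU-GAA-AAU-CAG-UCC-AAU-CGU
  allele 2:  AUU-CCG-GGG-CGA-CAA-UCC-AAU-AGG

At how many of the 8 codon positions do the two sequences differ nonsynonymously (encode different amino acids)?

3

Codon 1: AUU Ile / AUU Ile — identical.
Codon 2: UAU Tyr / CCG Pro — nonsynonymous.
Codon 3: GAA Glu / GGG Gly — nonsynonymous.
Codon 4: AAU Asn / CGA Arg — nonsynonymous.
Codon 5: CAG Gln / CAA Gln — synonymous.
Codon 6: UCC Ser / UCC Ser — identical.
Codon 7: AAU Asn / AAU Asn — identical.
Codon 8: CGU Arg / AGG Arg — synonymous.
Nonsynonymous differences: 3.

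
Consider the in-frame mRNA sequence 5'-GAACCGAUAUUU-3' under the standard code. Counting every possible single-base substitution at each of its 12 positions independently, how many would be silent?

7

Codon 1 (GAA, Glu): 1 synonymous substitution.
Codon 2 (CCG, Pro): 3 synonymous substitutions.
Codon 3 (AUA, Ile): 2 synonymous substitutions.
Codon 4 (UUU, Phe): 1 synonymous substitution.
Total: 1 + 3 + 2 + 1 = 7.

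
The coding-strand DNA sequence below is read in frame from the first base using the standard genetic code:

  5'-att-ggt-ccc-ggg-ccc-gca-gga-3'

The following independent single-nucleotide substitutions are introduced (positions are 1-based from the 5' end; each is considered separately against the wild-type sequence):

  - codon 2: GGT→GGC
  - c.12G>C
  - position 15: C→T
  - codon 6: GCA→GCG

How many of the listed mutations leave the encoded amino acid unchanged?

Codon 2: GGT (Gly) → GGC (Gly) — synonymous.
Codon 4: GGG (Gly) → GGC (Gly) — synonymous.
Codon 5: CCC (Pro) → CCT (Pro) — synonymous.
Codon 6: GCA (Ala) → GCG (Ala) — synonymous.
Synonymous: 4 of 4.

4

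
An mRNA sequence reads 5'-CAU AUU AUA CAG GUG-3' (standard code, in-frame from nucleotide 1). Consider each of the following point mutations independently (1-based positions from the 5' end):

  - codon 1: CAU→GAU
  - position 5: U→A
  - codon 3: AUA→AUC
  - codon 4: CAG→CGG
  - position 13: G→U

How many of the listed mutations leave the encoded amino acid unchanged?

Codon 1: CAU (His) → GAU (Asp) — missense.
Codon 2: AUU (Ile) → AAU (Asn) — missense.
Codon 3: AUA (Ile) → AUC (Ile) — synonymous.
Codon 4: CAG (Gln) → CGG (Arg) — missense.
Codon 5: GUG (Val) → UUG (Leu) — missense.
Synonymous: 1 of 5.

1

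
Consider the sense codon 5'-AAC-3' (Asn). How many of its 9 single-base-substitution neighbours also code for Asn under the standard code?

Position 1: none → 0 synonymous.
Position 2: none → 0 synonymous.
Position 3: AAU → 1 synonymous.
Total: 0 + 0 + 1 = 1.

1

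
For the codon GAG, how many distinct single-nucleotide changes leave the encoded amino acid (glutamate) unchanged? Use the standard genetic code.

1

Position 1: none → 0 synonymous.
Position 2: none → 0 synonymous.
Position 3: GAA → 1 synonymous.
Total: 0 + 0 + 1 = 1.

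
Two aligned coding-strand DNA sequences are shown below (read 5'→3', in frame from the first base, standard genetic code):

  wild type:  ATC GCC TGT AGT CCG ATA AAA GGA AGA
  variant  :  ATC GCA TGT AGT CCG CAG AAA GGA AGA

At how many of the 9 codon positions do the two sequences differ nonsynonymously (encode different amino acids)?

1

Codon 1: ATC Ile / ATC Ile — identical.
Codon 2: GCC Ala / GCA Ala — synonymous.
Codon 3: TGT Cys / TGT Cys — identical.
Codon 4: AGT Ser / AGT Ser — identical.
Codon 5: CCG Pro / CCG Pro — identical.
Codon 6: ATA Ile / CAG Gln — nonsynonymous.
Codon 7: AAA Lys / AAA Lys — identical.
Codon 8: GGA Gly / GGA Gly — identical.
Codon 9: AGA Arg / AGA Arg — identical.
Nonsynonymous differences: 1.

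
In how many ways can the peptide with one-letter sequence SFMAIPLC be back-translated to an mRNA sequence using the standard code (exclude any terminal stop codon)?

Ser: 6 codons.
Phe: 2 codons.
Met: 1 codon.
Ala: 4 codons.
Ile: 3 codons.
Pro: 4 codons.
Leu: 6 codons.
Cys: 2 codons.
6 × 2 × 1 × 4 × 3 × 4 × 6 × 2 = 6912.

6912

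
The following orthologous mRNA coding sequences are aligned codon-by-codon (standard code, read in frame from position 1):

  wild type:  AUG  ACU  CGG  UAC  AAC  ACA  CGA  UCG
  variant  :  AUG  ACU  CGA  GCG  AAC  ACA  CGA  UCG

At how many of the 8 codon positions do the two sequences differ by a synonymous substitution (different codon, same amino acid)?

Codon 1: AUG Met / AUG Met — identical.
Codon 2: ACU Thr / ACU Thr — identical.
Codon 3: CGG Arg / CGA Arg — synonymous.
Codon 4: UAC Tyr / GCG Ala — nonsynonymous.
Codon 5: AAC Asn / AAC Asn — identical.
Codon 6: ACA Thr / ACA Thr — identical.
Codon 7: CGA Arg / CGA Arg — identical.
Codon 8: UCG Ser / UCG Ser — identical.
Synonymous differences: 1.

1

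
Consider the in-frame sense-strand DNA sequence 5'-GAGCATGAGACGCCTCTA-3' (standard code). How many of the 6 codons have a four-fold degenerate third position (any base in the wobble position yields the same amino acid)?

Codon 1 GAG (Glu): third position 2-fold.
Codon 2 CAT (His): third position 2-fold.
Codon 3 GAG (Glu): third position 2-fold.
Codon 4 ACG (Thr): third position 4-fold.
Codon 5 CCT (Pro): third position 4-fold.
Codon 6 CTA (Leu): third position 4-fold.
Four-fold degenerate third positions: 3.

3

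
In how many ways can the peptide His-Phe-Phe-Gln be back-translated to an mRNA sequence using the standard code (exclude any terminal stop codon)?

16

His: 2 codons.
Phe: 2 codons.
Phe: 2 codons.
Gln: 2 codons.
2 × 2 × 2 × 2 = 16.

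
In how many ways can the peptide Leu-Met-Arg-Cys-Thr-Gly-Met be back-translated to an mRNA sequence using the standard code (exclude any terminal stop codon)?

Leu: 6 codons.
Met: 1 codon.
Arg: 6 codons.
Cys: 2 codons.
Thr: 4 codons.
Gly: 4 codons.
Met: 1 codon.
6 × 1 × 6 × 2 × 4 × 4 × 1 = 1152.

1152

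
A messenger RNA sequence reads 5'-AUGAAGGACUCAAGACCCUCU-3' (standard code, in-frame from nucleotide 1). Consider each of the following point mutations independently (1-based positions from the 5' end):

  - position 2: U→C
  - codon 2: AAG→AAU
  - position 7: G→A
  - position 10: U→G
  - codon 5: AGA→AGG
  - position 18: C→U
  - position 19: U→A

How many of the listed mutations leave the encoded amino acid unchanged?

Codon 1: AUG (Met) → ACG (Thr) — missense.
Codon 2: AAG (Lys) → AAU (Asn) — missense.
Codon 3: GAC (Asp) → AAC (Asn) — missense.
Codon 4: UCA (Ser) → GCA (Ala) — missense.
Codon 5: AGA (Arg) → AGG (Arg) — synonymous.
Codon 6: CCC (Pro) → CCU (Pro) — synonymous.
Codon 7: UCU (Ser) → ACU (Thr) — missense.
Synonymous: 2 of 7.

2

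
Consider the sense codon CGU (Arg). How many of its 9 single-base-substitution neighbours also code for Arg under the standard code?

Position 1: none → 0 synonymous.
Position 2: none → 0 synonymous.
Position 3: CGC, CGA, CGG → 3 synonymous.
Total: 0 + 0 + 3 = 3.

3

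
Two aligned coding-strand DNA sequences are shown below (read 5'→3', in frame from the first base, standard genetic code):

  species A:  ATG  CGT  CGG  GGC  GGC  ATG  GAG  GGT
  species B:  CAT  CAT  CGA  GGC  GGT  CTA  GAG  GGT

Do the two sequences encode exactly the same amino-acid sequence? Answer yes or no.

Codon 1: ATG Met / CAT His — nonsynonymous.
Codon 2: CGT Arg / CAT His — nonsynonymous.
Codon 3: CGG Arg / CGA Arg — synonymous.
Codon 4: GGC Gly / GGC Gly — identical.
Codon 5: GGC Gly / GGT Gly — synonymous.
Codon 6: ATG Met / CTA Leu — nonsynonymous.
Codon 7: GAG Glu / GAG Glu — identical.
Codon 8: GGT Gly / GGT Gly — identical.
Nonsynonymous differences: 3 → different protein.

no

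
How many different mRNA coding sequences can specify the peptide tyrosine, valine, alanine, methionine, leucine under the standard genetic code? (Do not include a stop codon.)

192

Tyr: 2 codons.
Val: 4 codons.
Ala: 4 codons.
Met: 1 codon.
Leu: 6 codons.
2 × 4 × 4 × 1 × 6 = 192.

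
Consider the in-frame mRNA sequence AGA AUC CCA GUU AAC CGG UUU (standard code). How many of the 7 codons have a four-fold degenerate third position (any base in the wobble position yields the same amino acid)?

Codon 1 AGA (Arg): third position 2-fold.
Codon 2 AUC (Ile): third position 3-fold.
Codon 3 CCA (Pro): third position 4-fold.
Codon 4 GUU (Val): third position 4-fold.
Codon 5 AAC (Asn): third position 2-fold.
Codon 6 CGG (Arg): third position 4-fold.
Codon 7 UUU (Phe): third position 2-fold.
Four-fold degenerate third positions: 3.

3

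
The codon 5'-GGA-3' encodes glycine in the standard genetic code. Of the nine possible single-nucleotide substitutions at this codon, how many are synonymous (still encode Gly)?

Position 1: none → 0 synonymous.
Position 2: none → 0 synonymous.
Position 3: GGT, GGC, GGG → 3 synonymous.
Total: 0 + 0 + 3 = 3.

3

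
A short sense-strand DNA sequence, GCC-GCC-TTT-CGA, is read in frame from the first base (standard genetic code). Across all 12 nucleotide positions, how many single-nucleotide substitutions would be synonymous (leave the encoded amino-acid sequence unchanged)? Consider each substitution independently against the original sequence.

Codon 1 (GCC, Ala): 3 synonymous substitutions.
Codon 2 (GCC, Ala): 3 synonymous substitutions.
Codon 3 (TTT, Phe): 1 synonymous substitution.
Codon 4 (CGA, Arg): 4 synonymous substitutions.
Total: 3 + 3 + 1 + 4 = 11.

11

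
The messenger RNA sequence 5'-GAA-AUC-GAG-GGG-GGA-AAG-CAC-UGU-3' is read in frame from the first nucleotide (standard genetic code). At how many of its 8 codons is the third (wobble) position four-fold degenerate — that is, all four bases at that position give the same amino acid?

Codon 1 GAA (Glu): third position 2-fold.
Codon 2 AUC (Ile): third position 3-fold.
Codon 3 GAG (Glu): third position 2-fold.
Codon 4 GGG (Gly): third position 4-fold.
Codon 5 GGA (Gly): third position 4-fold.
Codon 6 AAG (Lys): third position 2-fold.
Codon 7 CAC (His): third position 2-fold.
Codon 8 UGU (Cys): third position 2-fold.
Four-fold degenerate third positions: 2.

2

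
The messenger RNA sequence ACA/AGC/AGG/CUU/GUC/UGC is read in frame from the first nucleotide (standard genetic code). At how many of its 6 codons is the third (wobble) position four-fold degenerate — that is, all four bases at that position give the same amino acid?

3

Codon 1 ACA (Thr): third position 4-fold.
Codon 2 AGC (Ser): third position 2-fold.
Codon 3 AGG (Arg): third position 2-fold.
Codon 4 CUU (Leu): third position 4-fold.
Codon 5 GUC (Val): third position 4-fold.
Codon 6 UGC (Cys): third position 2-fold.
Four-fold degenerate third positions: 3.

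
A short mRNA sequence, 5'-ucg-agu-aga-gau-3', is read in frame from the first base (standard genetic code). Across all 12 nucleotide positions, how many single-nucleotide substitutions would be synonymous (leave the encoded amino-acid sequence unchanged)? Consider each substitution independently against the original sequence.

7

Codon 1 (UCG, Ser): 3 synonymous substitutions.
Codon 2 (AGU, Ser): 1 synonymous substitution.
Codon 3 (AGA, Arg): 2 synonymous substitutions.
Codon 4 (GAU, Asp): 1 synonymous substitution.
Total: 3 + 1 + 2 + 1 = 7.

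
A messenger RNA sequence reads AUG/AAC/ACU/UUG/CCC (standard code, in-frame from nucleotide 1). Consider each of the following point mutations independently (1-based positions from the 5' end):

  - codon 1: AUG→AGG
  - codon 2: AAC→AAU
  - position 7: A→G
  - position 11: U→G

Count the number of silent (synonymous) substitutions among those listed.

1

Codon 1: AUG (Met) → AGG (Arg) — missense.
Codon 2: AAC (Asn) → AAU (Asn) — synonymous.
Codon 3: ACU (Thr) → GCU (Ala) — missense.
Codon 4: UUG (Leu) → UGG (Trp) — missense.
Synonymous: 1 of 4.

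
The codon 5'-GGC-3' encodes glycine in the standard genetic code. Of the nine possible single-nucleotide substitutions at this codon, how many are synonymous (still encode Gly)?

Position 1: none → 0 synonymous.
Position 2: none → 0 synonymous.
Position 3: GGU, GGA, GGG → 3 synonymous.
Total: 0 + 0 + 3 = 3.

3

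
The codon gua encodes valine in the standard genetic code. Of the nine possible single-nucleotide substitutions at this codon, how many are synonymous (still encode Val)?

3

Position 1: none → 0 synonymous.
Position 2: none → 0 synonymous.
Position 3: GUU, GUC, GUG → 3 synonymous.
Total: 0 + 0 + 3 = 3.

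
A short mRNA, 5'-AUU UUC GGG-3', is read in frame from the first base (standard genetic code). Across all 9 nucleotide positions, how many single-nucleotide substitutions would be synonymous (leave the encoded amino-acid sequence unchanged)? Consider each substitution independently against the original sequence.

6

Codon 1 (AUU, Ile): 2 synonymous substitutions.
Codon 2 (UUC, Phe): 1 synonymous substitution.
Codon 3 (GGG, Gly): 3 synonymous substitutions.
Total: 2 + 1 + 3 = 6.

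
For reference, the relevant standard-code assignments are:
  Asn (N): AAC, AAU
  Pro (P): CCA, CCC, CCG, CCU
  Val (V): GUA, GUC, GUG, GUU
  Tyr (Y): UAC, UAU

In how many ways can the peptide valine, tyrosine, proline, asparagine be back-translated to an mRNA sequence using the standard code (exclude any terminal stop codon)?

64

Val: 4 codons.
Tyr: 2 codons.
Pro: 4 codons.
Asn: 2 codons.
4 × 2 × 4 × 2 = 64.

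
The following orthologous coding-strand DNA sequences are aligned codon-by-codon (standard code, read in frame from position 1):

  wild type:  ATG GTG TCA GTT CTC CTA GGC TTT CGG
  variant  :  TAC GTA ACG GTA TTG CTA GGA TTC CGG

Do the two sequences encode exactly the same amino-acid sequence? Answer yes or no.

Codon 1: ATG Met / TAC Tyr — nonsynonymous.
Codon 2: GTG Val / GTA Val — synonymous.
Codon 3: TCA Ser / ACG Thr — nonsynonymous.
Codon 4: GTT Val / GTA Val — synonymous.
Codon 5: CTC Leu / TTG Leu — synonymous.
Codon 6: CTA Leu / CTA Leu — identical.
Codon 7: GGC Gly / GGA Gly — synonymous.
Codon 8: TTT Phe / TTC Phe — synonymous.
Codon 9: CGG Arg / CGG Arg — identical.
Nonsynonymous differences: 2 → different protein.

no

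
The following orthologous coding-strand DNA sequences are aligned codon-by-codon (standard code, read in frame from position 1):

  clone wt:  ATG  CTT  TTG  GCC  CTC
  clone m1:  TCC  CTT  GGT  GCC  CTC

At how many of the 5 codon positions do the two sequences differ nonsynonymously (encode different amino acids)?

Codon 1: ATG Met / TCC Ser — nonsynonymous.
Codon 2: CTT Leu / CTT Leu — identical.
Codon 3: TTG Leu / GGT Gly — nonsynonymous.
Codon 4: GCC Ala / GCC Ala — identical.
Codon 5: CTC Leu / CTC Leu — identical.
Nonsynonymous differences: 2.

2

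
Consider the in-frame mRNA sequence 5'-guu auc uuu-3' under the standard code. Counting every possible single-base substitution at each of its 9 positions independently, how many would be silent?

Codon 1 (GUU, Val): 3 synonymous substitutions.
Codon 2 (AUC, Ile): 2 synonymous substitutions.
Codon 3 (UUU, Phe): 1 synonymous substitution.
Total: 3 + 2 + 1 = 6.

6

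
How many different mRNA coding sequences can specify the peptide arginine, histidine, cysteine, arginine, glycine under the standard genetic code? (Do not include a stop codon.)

576

Arg: 6 codons.
His: 2 codons.
Cys: 2 codons.
Arg: 6 codons.
Gly: 4 codons.
6 × 2 × 2 × 6 × 4 = 576.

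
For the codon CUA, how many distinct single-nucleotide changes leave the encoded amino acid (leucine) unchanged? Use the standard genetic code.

4

Position 1: UUA → 1 synonymous.
Position 2: none → 0 synonymous.
Position 3: CUU, CUC, CUG → 3 synonymous.
Total: 1 + 0 + 3 = 4.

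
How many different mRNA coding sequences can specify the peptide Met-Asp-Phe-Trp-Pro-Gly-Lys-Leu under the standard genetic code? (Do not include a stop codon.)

Met: 1 codon.
Asp: 2 codons.
Phe: 2 codons.
Trp: 1 codon.
Pro: 4 codons.
Gly: 4 codons.
Lys: 2 codons.
Leu: 6 codons.
1 × 2 × 2 × 1 × 4 × 4 × 2 × 6 = 768.

768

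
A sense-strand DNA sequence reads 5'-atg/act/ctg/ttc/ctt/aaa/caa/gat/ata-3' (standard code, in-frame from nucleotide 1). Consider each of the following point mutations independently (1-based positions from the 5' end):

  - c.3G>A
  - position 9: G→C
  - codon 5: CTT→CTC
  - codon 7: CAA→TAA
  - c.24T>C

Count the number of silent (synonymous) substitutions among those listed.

Codon 1: ATG (Met) → ATA (Ile) — missense.
Codon 3: CTG (Leu) → CTC (Leu) — synonymous.
Codon 5: CTT (Leu) → CTC (Leu) — synonymous.
Codon 7: CAA (Gln) → TAA (Stop) — nonsense.
Codon 8: GAT (Asp) → GAC (Asp) — synonymous.
Synonymous: 3 of 5.

3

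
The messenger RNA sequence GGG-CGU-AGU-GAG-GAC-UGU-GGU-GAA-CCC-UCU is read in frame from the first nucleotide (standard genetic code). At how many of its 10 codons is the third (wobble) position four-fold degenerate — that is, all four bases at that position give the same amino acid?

5

Codon 1 GGG (Gly): third position 4-fold.
Codon 2 CGU (Arg): third position 4-fold.
Codon 3 AGU (Ser): third position 2-fold.
Codon 4 GAG (Glu): third position 2-fold.
Codon 5 GAC (Asp): third position 2-fold.
Codon 6 UGU (Cys): third position 2-fold.
Codon 7 GGU (Gly): third position 4-fold.
Codon 8 GAA (Glu): third position 2-fold.
Codon 9 CCC (Pro): third position 4-fold.
Codon 10 UCU (Ser): third position 4-fold.
Four-fold degenerate third positions: 5.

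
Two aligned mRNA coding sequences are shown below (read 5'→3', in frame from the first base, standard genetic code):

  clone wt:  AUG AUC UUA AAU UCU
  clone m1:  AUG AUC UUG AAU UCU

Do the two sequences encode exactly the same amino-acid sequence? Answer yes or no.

Codon 1: AUG Met / AUG Met — identical.
Codon 2: AUC Ile / AUC Ile — identical.
Codon 3: UUA Leu / UUG Leu — synonymous.
Codon 4: AAU Asn / AAU Asn — identical.
Codon 5: UCU Ser / UCU Ser — identical.
Nonsynonymous differences: 0 → same protein.

yes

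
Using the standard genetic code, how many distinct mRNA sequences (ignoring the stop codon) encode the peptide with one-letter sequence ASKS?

Ala: 4 codons.
Ser: 6 codons.
Lys: 2 codons.
Ser: 6 codons.
4 × 6 × 2 × 6 = 288.

288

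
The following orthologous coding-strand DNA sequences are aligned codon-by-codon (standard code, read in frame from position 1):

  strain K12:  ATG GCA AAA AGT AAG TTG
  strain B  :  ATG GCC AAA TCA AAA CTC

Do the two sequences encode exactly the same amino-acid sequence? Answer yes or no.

yes

Codon 1: ATG Met / ATG Met — identical.
Codon 2: GCA Ala / GCC Ala — synonymous.
Codon 3: AAA Lys / AAA Lys — identical.
Codon 4: AGT Ser / TCA Ser — synonymous.
Codon 5: AAG Lys / AAA Lys — synonymous.
Codon 6: TTG Leu / CTC Leu — synonymous.
Nonsynonymous differences: 0 → same protein.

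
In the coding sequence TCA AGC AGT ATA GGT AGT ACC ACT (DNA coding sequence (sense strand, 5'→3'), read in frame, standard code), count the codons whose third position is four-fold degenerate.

4

Codon 1 TCA (Ser): third position 4-fold.
Codon 2 AGC (Ser): third position 2-fold.
Codon 3 AGT (Ser): third position 2-fold.
Codon 4 ATA (Ile): third position 3-fold.
Codon 5 GGT (Gly): third position 4-fold.
Codon 6 AGT (Ser): third position 2-fold.
Codon 7 ACC (Thr): third position 4-fold.
Codon 8 ACT (Thr): third position 4-fold.
Four-fold degenerate third positions: 4.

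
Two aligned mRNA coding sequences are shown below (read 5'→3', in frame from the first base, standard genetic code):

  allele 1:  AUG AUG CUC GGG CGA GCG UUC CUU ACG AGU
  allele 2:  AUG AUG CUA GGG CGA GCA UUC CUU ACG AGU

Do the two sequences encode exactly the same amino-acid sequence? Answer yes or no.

yes

Codon 1: AUG Met / AUG Met — identical.
Codon 2: AUG Met / AUG Met — identical.
Codon 3: CUC Leu / CUA Leu — synonymous.
Codon 4: GGG Gly / GGG Gly — identical.
Codon 5: CGA Arg / CGA Arg — identical.
Codon 6: GCG Ala / GCA Ala — synonymous.
Codon 7: UUC Phe / UUC Phe — identical.
Codon 8: CUU Leu / CUU Leu — identical.
Codon 9: ACG Thr / ACG Thr — identical.
Codon 10: AGU Ser / AGU Ser — identical.
Nonsynonymous differences: 0 → same protein.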